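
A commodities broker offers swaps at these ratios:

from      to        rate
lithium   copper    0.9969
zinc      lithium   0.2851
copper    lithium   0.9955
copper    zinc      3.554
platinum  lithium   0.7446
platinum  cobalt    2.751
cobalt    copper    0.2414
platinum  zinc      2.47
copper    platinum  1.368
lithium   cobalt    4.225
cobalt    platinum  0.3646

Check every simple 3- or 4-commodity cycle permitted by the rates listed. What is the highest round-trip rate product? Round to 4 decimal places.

platinum→lithium→cobalt→platinum: 0.7446 × 4.225 × 0.3646 = 1.14701
platinum→zinc→lithium→cobalt→platinum: 2.47 × 0.2851 × 4.225 × 0.3646 = 1.08477
copper→platinum→lithium→cobalt→copper: 1.368 × 0.7446 × 4.225 × 0.2414 = 1.03890
copper→zinc→lithium→cobalt→copper: 3.554 × 0.2851 × 4.225 × 0.2414 = 1.03342
copper→platinum→lithium→copper: 1.368 × 0.7446 × 0.9969 = 1.01546
copper→lithium→cobalt→copper: 0.9955 × 4.225 × 0.2414 = 1.01533
copper→zinc→lithium→copper: 3.554 × 0.2851 × 0.9969 = 1.01010
copper→platinum→zinc→lithium→copper: 1.368 × 2.47 × 0.2851 × 0.9969 = 0.96036
copper→platinum→cobalt→copper: 1.368 × 2.751 × 0.2414 = 0.90848
Maximum is platinum→lithium→cobalt→platinum at 1.1470; arbitrage exists.

1.1470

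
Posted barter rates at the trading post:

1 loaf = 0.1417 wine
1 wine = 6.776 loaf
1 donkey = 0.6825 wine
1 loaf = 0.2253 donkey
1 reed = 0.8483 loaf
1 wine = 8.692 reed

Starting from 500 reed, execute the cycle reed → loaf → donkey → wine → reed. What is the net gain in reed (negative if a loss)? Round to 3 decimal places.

66.896

500 reed × 0.8483 = 424.15 loaf
424.15 loaf × 0.2253 = 95.560995 donkey
95.560995 donkey × 0.6825 = 65.2203790875 wine
65.2203790875 wine × 8.692 = 566.89553502855 reed
Net change: 566.89553502855 − 500 = 66.89553502855 reed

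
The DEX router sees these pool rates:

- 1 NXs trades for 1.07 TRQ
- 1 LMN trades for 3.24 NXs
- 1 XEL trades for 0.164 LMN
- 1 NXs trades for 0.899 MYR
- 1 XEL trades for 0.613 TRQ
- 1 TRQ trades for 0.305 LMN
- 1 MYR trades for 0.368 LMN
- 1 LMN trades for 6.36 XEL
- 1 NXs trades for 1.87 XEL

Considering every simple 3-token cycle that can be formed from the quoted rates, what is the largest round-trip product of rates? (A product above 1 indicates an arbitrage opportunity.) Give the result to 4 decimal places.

TRQ→LMN→XEL→TRQ: 0.305 × 6.36 × 0.613 = 1.18910
MYR→LMN→NXs→MYR: 0.368 × 3.24 × 0.899 = 1.07190
TRQ→LMN→NXs→TRQ: 0.305 × 3.24 × 1.07 = 1.05737
LMN→NXs→XEL→LMN: 3.24 × 1.87 × 0.164 = 0.99364
Maximum is TRQ→LMN→XEL→TRQ at 1.1891; arbitrage exists.

1.1891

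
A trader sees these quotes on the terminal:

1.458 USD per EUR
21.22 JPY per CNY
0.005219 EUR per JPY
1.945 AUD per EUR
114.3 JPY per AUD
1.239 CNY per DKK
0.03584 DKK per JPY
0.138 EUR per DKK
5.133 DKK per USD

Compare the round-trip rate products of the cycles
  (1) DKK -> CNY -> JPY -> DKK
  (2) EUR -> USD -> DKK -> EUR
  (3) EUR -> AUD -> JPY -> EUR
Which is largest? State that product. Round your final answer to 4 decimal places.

1.1603

(1) 1.239 × 21.22 × 0.03584 = 0.94229
(2) 1.458 × 5.133 × 0.138 = 1.03278
(3) 1.945 × 114.3 × 0.005219 = 1.16025
Highest is cycle (3) at 1.1603 (>1, arbitrage).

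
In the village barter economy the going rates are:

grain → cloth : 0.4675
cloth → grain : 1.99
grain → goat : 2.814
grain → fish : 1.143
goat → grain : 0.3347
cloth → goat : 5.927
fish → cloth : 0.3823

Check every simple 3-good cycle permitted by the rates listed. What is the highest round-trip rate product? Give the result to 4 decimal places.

0.9274

cloth→goat→grain→cloth: 5.927 × 0.3347 × 0.4675 = 0.92741
fish→cloth→grain→fish: 0.3823 × 1.99 × 1.143 = 0.86957
Maximum is cloth→goat→grain→cloth at 0.9274; no arbitrage — every cycle loses value.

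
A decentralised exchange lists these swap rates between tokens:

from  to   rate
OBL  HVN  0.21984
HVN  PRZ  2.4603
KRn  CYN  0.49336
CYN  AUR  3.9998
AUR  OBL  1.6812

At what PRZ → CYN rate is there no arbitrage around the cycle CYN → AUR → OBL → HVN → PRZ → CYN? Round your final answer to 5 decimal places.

0.27495

Known legs of the cycle: 3.9998 × 1.6812 × 0.21984 × 2.4603 = 3.63707652980996352
For no arbitrage the full-cycle product must be 1, so the missing rate is 1 / 3.63707652980996352 ≈ 0.2749461.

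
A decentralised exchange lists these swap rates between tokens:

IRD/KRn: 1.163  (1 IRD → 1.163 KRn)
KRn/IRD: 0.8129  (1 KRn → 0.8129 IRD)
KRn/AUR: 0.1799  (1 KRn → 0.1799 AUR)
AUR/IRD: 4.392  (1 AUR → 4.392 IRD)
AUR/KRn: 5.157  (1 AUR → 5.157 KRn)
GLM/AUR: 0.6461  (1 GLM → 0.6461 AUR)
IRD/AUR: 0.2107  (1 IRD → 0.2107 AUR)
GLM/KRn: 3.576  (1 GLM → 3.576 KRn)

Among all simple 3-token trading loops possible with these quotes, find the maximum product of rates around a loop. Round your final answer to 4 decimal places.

AUR→IRD→KRn→AUR: 4.392 × 1.163 × 0.1799 = 0.91891
AUR→KRn→IRD→AUR: 5.157 × 0.8129 × 0.2107 = 0.88328
Maximum is AUR→IRD→KRn→AUR at 0.9189; no arbitrage — every cycle loses value.

0.9189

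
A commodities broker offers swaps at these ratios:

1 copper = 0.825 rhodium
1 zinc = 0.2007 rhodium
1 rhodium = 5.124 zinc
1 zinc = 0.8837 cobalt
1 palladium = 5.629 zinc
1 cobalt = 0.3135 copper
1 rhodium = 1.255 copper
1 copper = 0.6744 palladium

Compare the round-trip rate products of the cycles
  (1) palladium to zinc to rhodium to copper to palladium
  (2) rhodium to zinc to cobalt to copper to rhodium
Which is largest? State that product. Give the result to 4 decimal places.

1.1711

(1) 5.629 × 0.2007 × 1.255 × 0.6744 = 0.95618
(2) 5.124 × 0.8837 × 0.3135 × 0.825 = 1.17113
Highest is cycle (2) at 1.1711 (>1, arbitrage).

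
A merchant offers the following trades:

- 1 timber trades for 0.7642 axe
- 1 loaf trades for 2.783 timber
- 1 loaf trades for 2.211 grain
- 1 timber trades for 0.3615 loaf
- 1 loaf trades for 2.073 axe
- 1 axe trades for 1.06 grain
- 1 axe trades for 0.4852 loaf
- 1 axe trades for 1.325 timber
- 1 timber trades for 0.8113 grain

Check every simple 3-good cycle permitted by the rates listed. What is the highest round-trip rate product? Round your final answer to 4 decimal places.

loaf→timber→axe→loaf: 2.783 × 0.7642 × 0.4852 = 1.03191
loaf→axe→timber→loaf: 2.073 × 1.325 × 0.3615 = 0.99294
Maximum is loaf→timber→axe→loaf at 1.0319; arbitrage exists.

1.0319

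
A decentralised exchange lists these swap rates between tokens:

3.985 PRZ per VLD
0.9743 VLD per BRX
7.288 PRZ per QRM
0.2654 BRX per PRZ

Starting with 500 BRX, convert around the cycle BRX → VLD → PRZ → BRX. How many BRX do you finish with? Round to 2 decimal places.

500 BRX × 0.9743 = 487.15 VLD
487.15 VLD × 3.985 = 1941.29275 PRZ
1941.29275 PRZ × 0.2654 = 515.21909585 BRX

515.22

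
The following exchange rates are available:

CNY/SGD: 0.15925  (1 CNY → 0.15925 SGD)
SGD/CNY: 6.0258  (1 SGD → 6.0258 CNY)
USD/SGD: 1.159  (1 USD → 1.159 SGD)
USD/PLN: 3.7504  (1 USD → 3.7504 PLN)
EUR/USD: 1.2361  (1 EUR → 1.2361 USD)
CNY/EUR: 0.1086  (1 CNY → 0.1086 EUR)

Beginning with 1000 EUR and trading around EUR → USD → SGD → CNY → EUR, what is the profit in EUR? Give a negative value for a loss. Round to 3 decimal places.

-62.478

1000 EUR × 1.2361 = 1236.1 USD
1236.1 USD × 1.159 = 1432.6399 SGD
1432.6399 SGD × 6.0258 = 8632.80150942 CNY
8632.80150942 CNY × 0.1086 = 937.522243923012 EUR
Net change: 937.522243923012 − 1000 = -62.477756076988 EUR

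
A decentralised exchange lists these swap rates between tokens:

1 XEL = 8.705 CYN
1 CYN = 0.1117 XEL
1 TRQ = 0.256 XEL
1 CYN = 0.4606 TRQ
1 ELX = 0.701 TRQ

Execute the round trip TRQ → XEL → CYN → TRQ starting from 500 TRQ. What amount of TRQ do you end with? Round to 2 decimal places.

500 TRQ × 0.256 = 128 XEL
128 XEL × 8.705 = 1114.24 CYN
1114.24 CYN × 0.4606 = 513.218944 TRQ

513.22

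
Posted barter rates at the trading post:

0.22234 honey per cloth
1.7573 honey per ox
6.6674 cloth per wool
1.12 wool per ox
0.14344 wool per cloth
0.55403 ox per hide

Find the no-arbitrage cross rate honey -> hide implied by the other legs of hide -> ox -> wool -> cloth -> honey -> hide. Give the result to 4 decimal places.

Known legs of the cycle: 0.55403 × 1.12 × 6.6674 × 0.22234 = 0.9198677998221376
For no arbitrage the full-cycle product must be 1, so the missing rate is 1 / 0.9198677998221376 ≈ 1.087113.

1.0871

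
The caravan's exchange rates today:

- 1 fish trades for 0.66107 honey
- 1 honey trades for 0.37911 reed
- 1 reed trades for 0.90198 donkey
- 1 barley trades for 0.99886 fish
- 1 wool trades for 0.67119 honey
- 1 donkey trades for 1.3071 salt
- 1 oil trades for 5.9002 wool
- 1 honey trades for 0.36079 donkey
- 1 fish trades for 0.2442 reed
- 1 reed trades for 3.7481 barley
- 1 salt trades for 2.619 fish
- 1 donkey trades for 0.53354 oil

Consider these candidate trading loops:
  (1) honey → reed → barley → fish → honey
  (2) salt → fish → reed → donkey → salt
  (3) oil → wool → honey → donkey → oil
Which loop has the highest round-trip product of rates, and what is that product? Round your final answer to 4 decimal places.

(1) 0.37911 × 3.7481 × 0.99886 × 0.66107 = 0.93827
(2) 2.619 × 0.2442 × 0.90198 × 1.3071 = 0.75403
(3) 5.9002 × 0.67119 × 0.36079 × 0.53354 = 0.76231
Highest is cycle (1) at 0.9383 (≤1, no arbitrage).

0.9383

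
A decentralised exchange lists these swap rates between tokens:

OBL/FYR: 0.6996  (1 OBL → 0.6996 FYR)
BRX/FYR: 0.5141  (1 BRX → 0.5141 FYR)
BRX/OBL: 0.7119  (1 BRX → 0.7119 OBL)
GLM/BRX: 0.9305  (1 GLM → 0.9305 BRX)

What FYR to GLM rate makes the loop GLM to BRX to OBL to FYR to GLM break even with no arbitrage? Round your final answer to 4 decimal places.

Known legs of the cycle: 0.9305 × 0.7119 × 0.6996 = 0.46343109582
For no arbitrage the full-cycle product must be 1, so the missing rate is 1 / 0.46343109582 ≈ 2.157818.

2.1578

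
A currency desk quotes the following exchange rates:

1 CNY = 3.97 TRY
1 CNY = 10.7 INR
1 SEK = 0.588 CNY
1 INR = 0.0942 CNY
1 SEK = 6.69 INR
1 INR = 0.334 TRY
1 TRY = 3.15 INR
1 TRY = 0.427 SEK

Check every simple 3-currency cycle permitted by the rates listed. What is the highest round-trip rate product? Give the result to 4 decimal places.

1.1780

INR→CNY→TRY→INR: 0.0942 × 3.97 × 3.15 = 1.17802
CNY→TRY→SEK→CNY: 3.97 × 0.427 × 0.588 = 0.99677
INR→TRY→SEK→INR: 0.334 × 0.427 × 6.69 = 0.95411
Maximum is INR→CNY→TRY→INR at 1.1780; arbitrage exists.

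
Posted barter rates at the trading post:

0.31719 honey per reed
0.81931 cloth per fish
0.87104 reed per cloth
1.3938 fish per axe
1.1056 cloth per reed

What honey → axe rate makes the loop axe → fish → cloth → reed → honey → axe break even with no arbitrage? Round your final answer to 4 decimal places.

Known legs of the cycle: 1.3938 × 0.81931 × 0.87104 × 0.31719 = 0.3155050405083097728
For no arbitrage the full-cycle product must be 1, so the missing rate is 1 / 0.3155050405083097728 ≈ 3.169521.

3.1695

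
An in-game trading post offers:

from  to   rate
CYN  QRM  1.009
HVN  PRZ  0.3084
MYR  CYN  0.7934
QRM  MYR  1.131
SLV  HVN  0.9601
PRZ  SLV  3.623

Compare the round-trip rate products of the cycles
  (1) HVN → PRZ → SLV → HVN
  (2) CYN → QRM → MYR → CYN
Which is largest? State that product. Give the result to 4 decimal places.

(1) 0.3084 × 3.623 × 0.9601 = 1.07275
(2) 1.009 × 1.131 × 0.7934 = 0.90541
Highest is cycle (1) at 1.0728 (>1, arbitrage).

1.0728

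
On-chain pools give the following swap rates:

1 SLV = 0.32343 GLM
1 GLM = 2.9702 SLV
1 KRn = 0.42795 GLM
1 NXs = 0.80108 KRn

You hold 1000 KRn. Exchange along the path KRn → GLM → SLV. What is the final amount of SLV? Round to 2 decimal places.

1271.10

1000 KRn × 0.42795 = 427.95 GLM
427.95 GLM × 2.9702 = 1271.09709 SLV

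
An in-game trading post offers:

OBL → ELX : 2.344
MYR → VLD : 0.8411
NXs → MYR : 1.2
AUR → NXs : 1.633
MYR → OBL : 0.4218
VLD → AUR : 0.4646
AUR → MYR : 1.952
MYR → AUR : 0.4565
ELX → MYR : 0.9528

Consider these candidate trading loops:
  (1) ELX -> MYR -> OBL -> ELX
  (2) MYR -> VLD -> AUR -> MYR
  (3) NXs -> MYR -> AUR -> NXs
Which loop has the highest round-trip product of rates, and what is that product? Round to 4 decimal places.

0.9420

(1) 0.9528 × 0.4218 × 2.344 = 0.94203
(2) 0.8411 × 0.4646 × 1.952 = 0.76279
(3) 1.2 × 0.4565 × 1.633 = 0.89456
Highest is cycle (1) at 0.9420 (≤1, no arbitrage).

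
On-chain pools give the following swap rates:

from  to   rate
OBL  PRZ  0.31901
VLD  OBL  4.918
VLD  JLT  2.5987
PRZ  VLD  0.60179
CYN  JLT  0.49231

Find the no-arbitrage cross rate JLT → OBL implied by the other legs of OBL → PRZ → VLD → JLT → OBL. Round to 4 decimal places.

Known legs of the cycle: 0.31901 × 0.60179 × 2.5987 = 0.49889070240373
For no arbitrage the full-cycle product must be 1, so the missing rate is 1 / 0.49889070240373 ≈ 2.004447.

2.0044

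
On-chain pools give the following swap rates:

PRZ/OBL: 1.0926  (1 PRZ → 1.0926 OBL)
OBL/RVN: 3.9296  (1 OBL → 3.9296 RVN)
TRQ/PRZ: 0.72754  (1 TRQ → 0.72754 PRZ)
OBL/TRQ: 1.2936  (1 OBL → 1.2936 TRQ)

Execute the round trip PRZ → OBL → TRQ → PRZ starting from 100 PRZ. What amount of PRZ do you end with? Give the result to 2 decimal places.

100 PRZ × 1.0926 = 109.26 OBL
109.26 OBL × 1.2936 = 141.338736 TRQ
141.338736 TRQ × 0.72754 = 102.82958398944 PRZ

102.83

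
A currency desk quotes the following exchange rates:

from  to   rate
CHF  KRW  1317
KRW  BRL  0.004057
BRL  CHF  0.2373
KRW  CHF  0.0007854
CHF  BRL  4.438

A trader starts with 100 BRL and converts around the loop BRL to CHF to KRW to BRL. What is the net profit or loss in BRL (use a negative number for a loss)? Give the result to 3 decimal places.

26.791

100 BRL × 0.2373 = 23.73 CHF
23.73 CHF × 1317 = 31252.41 KRW
31252.41 KRW × 0.004057 = 126.79102737 BRL
Net change: 126.79102737 − 100 = 26.79102737 BRL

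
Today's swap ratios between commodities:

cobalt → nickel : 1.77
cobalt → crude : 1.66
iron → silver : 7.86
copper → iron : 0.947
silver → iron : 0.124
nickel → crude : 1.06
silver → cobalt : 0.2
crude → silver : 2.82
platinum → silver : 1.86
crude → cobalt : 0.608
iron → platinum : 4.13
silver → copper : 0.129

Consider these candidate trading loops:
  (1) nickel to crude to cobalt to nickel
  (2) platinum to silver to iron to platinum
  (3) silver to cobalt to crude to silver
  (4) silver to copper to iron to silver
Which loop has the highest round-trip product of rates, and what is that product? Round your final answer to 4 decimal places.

1.1407

(1) 1.06 × 0.608 × 1.77 = 1.14073
(2) 1.86 × 0.124 × 4.13 = 0.95254
(3) 0.2 × 1.66 × 2.82 = 0.93624
(4) 0.129 × 0.947 × 7.86 = 0.96020
Highest is cycle (1) at 1.1407 (>1, arbitrage).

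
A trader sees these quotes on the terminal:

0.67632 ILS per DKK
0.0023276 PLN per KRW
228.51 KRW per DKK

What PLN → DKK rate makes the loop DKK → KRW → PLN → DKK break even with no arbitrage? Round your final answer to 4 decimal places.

1.8801

Known legs of the cycle: 228.51 × 0.0023276 = 0.531879876
For no arbitrage the full-cycle product must be 1, so the missing rate is 1 / 0.531879876 ≈ 1.880124.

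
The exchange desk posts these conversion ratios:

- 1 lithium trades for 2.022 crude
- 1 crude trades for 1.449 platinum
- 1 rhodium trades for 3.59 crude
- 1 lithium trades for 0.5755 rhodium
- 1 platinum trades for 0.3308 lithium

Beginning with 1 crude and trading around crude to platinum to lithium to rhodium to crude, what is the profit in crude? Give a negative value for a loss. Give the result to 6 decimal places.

-0.009684

1 crude × 1.449 = 1.449 platinum
1.449 platinum × 0.3308 = 0.4793292 lithium
0.4793292 lithium × 0.5755 = 0.2758539546 rhodium
0.2758539546 rhodium × 3.59 = 0.990315697014 crude
Net change: 0.990315697014 − 1 = -0.009684302986 crude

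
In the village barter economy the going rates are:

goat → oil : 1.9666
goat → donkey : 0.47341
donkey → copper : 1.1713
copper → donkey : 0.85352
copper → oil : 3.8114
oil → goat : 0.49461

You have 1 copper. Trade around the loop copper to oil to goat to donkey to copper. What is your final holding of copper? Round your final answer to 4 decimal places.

1.0453

1 copper × 3.8114 = 3.8114 oil
3.8114 oil × 0.49461 = 1.885156554 goat
1.885156554 goat × 0.47341 = 0.89245196422914 donkey
0.89245196422914 donkey × 1.1713 = 1.045328985701591682 copper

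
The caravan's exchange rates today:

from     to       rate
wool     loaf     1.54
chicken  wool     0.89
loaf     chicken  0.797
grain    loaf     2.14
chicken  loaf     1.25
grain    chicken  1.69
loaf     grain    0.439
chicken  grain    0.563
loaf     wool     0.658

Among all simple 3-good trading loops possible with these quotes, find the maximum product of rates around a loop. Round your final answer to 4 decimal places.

1.0924

wool→loaf→chicken→wool: 1.54 × 0.797 × 0.89 = 1.09237
loaf→chicken→grain→loaf: 0.797 × 0.563 × 2.14 = 0.96024
loaf→grain→chicken→loaf: 0.439 × 1.69 × 1.25 = 0.92739
Maximum is wool→loaf→chicken→wool at 1.0924; arbitrage exists.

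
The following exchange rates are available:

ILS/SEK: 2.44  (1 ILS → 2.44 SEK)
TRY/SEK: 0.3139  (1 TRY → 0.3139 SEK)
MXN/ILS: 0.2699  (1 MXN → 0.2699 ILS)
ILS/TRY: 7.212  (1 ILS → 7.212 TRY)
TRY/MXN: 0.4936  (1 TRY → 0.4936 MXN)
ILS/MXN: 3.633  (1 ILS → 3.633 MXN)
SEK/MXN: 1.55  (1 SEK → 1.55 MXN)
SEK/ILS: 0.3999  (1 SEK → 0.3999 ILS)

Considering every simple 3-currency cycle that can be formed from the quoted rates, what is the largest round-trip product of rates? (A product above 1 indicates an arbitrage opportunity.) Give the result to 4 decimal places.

1.0208

SEK→MXN→ILS→SEK: 1.55 × 0.2699 × 2.44 = 1.02076
TRY→MXN→ILS→TRY: 0.4936 × 0.2699 × 7.212 = 0.96080
SEK→ILS→TRY→SEK: 0.3999 × 7.212 × 0.3139 = 0.90531
Maximum is SEK→MXN→ILS→SEK at 1.0208; arbitrage exists.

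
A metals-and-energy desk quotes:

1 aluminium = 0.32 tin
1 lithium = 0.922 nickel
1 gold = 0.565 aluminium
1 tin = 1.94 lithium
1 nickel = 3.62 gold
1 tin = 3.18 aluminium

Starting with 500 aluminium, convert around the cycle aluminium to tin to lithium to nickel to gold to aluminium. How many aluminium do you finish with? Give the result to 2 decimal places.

500 aluminium × 0.32 = 160 tin
160 tin × 1.94 = 310.4 lithium
310.4 lithium × 0.922 = 286.1888 nickel
286.1888 nickel × 3.62 = 1036.003456 gold
1036.003456 gold × 0.565 = 585.34195264 aluminium

585.34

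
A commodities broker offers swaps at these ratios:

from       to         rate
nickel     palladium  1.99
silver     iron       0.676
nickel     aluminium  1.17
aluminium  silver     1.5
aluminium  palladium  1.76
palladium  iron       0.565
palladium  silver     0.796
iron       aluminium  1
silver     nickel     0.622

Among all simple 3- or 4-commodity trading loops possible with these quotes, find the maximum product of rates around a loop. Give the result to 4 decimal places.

aluminium→silver→nickel→aluminium: 1.5 × 0.622 × 1.17 = 1.09161
palladium→silver→nickel→aluminium→palladium: 0.796 × 0.622 × 1.17 × 1.76 = 1.01953
iron→aluminium→silver→iron: 1 × 1.5 × 0.676 = 1.01400
iron→aluminium→palladium→iron: 1 × 1.76 × 0.565 = 0.99440
palladium→silver→nickel→palladium: 0.796 × 0.622 × 1.99 = 0.98527
iron→aluminium→palladium→silver→iron: 1 × 1.76 × 0.796 × 0.676 = 0.94705
Maximum is aluminium→silver→nickel→aluminium at 1.0916; arbitrage exists.

1.0916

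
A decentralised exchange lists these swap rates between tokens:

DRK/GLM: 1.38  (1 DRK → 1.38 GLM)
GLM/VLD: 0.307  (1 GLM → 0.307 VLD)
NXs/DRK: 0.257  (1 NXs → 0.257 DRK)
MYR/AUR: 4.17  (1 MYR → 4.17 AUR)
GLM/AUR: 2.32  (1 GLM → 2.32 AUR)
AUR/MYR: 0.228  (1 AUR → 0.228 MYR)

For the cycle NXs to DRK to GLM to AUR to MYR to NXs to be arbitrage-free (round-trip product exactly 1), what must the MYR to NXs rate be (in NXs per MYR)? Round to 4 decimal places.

5.3305

Known legs of the cycle: 0.257 × 1.38 × 2.32 × 0.228 = 0.1876009536
For no arbitrage the full-cycle product must be 1, so the missing rate is 1 / 0.1876009536 ≈ 5.330463.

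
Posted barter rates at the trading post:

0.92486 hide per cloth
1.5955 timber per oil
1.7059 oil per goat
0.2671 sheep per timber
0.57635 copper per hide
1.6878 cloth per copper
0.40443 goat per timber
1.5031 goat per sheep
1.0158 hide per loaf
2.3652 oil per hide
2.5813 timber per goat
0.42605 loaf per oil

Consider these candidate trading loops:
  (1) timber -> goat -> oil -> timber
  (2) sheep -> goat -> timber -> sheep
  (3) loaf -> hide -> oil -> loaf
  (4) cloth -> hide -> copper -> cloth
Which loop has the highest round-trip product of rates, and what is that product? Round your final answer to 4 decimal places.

1.1008

(1) 0.40443 × 1.7059 × 1.5955 = 1.10076
(2) 1.5031 × 2.5813 × 0.2671 = 1.03634
(3) 1.0158 × 2.3652 × 0.42605 = 1.02362
(4) 0.92486 × 0.57635 × 1.6878 = 0.89967
Highest is cycle (1) at 1.1008 (>1, arbitrage).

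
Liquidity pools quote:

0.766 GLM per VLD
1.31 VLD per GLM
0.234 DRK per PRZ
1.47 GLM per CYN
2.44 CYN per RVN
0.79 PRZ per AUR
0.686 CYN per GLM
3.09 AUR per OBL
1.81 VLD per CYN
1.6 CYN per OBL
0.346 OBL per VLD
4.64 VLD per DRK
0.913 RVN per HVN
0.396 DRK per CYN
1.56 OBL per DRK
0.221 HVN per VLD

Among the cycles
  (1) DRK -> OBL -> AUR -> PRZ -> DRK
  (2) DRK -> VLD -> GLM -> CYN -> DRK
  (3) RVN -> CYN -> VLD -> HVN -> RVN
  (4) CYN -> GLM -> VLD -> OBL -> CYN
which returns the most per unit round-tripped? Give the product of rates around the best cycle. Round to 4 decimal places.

1.0661

(1) 1.56 × 3.09 × 0.79 × 0.234 = 0.89110
(2) 4.64 × 0.766 × 0.686 × 0.396 = 0.96553
(3) 2.44 × 1.81 × 0.221 × 0.913 = 0.89111
(4) 1.47 × 1.31 × 0.346 × 1.6 = 1.06607
Highest is cycle (4) at 1.0661 (>1, arbitrage).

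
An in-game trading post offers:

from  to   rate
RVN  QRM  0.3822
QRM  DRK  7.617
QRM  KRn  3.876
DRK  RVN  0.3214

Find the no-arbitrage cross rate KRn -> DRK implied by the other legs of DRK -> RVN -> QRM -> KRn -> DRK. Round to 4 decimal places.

2.1003

Known legs of the cycle: 0.3214 × 0.3822 × 3.876 = 0.47612427408
For no arbitrage the full-cycle product must be 1, so the missing rate is 1 / 0.47612427408 ≈ 2.100292.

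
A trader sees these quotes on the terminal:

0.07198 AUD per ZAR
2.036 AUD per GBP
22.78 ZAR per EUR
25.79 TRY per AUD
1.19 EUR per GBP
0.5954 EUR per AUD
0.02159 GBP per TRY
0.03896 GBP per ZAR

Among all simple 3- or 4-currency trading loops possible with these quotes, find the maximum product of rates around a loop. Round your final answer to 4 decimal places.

1.1337

AUD→TRY→GBP→AUD: 25.79 × 0.02159 × 2.036 = 1.13366
AUD→EUR→ZAR→GBP→AUD: 0.5954 × 22.78 × 0.03896 × 2.036 = 1.07587
ZAR→GBP→EUR→ZAR: 0.03896 × 1.19 × 22.78 = 1.05614
AUD→EUR→ZAR→AUD: 0.5954 × 22.78 × 0.07198 = 0.97628
Maximum is AUD→TRY→GBP→AUD at 1.1337; arbitrage exists.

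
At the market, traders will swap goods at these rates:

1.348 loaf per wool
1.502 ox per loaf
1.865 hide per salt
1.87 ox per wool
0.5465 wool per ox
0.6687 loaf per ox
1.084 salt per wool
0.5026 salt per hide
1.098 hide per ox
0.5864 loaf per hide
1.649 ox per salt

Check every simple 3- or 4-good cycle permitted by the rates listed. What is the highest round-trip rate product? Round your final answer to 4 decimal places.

loaf→ox→wool→loaf: 1.502 × 0.5465 × 1.348 = 1.10650
wool→salt→ox→wool: 1.084 × 1.649 × 0.5465 = 0.97688
loaf→ox→hide→loaf: 1.502 × 1.098 × 0.5864 = 0.96709
hide→salt→ox→hide: 0.5026 × 1.649 × 1.098 = 0.91001
Maximum is loaf→ox→wool→loaf at 1.1065; arbitrage exists.

1.1065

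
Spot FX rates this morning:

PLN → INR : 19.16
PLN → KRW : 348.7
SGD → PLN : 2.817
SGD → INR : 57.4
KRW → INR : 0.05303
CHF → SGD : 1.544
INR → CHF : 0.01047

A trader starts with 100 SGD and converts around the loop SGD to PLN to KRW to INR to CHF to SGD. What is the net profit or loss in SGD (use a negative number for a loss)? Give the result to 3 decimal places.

100 SGD × 2.817 = 281.7 PLN
281.7 PLN × 348.7 = 98228.79 KRW
98228.79 KRW × 0.05303 = 5209.0727337 INR
5209.0727337 INR × 0.01047 = 54.538991521839 CHF
54.538991521839 CHF × 1.544 = 84.208202909719416 SGD
Net change: 84.208202909719416 − 100 = -15.791797090280584 SGD

-15.792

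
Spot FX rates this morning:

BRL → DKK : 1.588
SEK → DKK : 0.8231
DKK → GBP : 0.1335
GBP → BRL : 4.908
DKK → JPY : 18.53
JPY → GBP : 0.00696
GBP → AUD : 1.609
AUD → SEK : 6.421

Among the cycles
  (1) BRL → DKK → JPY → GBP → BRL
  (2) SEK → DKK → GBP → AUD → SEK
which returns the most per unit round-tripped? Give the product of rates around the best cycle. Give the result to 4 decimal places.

1.1353

(1) 1.588 × 18.53 × 0.00696 × 4.908 = 1.00517
(2) 0.8231 × 0.1335 × 1.609 × 6.421 = 1.13525
Highest is cycle (2) at 1.1353 (>1, arbitrage).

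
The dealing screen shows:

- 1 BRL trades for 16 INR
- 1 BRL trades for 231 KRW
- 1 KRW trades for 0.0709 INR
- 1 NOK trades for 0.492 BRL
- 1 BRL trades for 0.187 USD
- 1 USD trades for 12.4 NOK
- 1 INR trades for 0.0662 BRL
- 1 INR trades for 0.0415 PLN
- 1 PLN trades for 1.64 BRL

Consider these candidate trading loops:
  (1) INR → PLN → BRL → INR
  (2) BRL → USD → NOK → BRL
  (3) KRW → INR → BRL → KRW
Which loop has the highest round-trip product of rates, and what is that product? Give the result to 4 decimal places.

1.1408

(1) 0.0415 × 1.64 × 16 = 1.08896
(2) 0.187 × 12.4 × 0.492 = 1.14085
(3) 0.0709 × 0.0662 × 231 = 1.08422
Highest is cycle (2) at 1.1408 (>1, arbitrage).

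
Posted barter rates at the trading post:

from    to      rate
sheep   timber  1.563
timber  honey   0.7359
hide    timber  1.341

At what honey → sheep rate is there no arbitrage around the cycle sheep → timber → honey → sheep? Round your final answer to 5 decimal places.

Known legs of the cycle: 1.563 × 0.7359 = 1.1502117
For no arbitrage the full-cycle product must be 1, so the missing rate is 1 / 1.1502117 ≈ 0.8694052.

0.86941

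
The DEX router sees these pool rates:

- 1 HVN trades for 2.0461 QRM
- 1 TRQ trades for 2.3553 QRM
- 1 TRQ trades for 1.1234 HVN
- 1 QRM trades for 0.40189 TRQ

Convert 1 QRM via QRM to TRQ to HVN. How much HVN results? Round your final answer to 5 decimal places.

1 QRM × 0.40189 = 0.40189 TRQ
0.40189 TRQ × 1.1234 = 0.451483226 HVN

0.45148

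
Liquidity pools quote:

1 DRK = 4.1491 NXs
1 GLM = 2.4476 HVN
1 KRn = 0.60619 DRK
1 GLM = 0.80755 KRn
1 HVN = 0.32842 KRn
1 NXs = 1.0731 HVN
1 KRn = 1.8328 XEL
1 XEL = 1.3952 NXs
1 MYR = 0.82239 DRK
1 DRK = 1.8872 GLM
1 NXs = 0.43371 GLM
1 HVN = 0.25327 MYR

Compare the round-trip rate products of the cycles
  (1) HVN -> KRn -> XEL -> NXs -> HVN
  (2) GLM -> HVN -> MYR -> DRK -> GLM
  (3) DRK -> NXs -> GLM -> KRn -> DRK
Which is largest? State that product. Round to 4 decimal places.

(1) 0.32842 × 1.8328 × 1.3952 × 1.0731 = 0.90120
(2) 2.4476 × 0.25327 × 0.82239 × 1.8872 = 0.96210
(3) 4.1491 × 0.43371 × 0.80755 × 0.60619 = 0.88091
Highest is cycle (2) at 0.9621 (≤1, no arbitrage).

0.9621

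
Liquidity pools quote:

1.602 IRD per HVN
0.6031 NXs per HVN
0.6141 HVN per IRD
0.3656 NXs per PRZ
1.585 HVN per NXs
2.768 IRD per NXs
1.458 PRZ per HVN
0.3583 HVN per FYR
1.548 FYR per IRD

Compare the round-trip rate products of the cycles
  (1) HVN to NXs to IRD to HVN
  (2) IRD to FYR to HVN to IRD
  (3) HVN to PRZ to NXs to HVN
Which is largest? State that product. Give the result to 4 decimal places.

(1) 0.6031 × 2.768 × 0.6141 = 1.02517
(2) 1.548 × 0.3583 × 1.602 = 0.88855
(3) 1.458 × 0.3656 × 1.585 = 0.84488
Highest is cycle (1) at 1.0252 (>1, arbitrage).

1.0252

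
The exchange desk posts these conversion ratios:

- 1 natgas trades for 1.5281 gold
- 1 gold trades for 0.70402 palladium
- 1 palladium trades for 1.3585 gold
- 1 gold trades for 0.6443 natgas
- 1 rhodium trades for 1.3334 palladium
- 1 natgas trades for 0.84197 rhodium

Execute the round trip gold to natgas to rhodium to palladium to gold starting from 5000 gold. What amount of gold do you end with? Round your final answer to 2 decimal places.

5000 gold × 0.6443 = 3221.5 natgas
3221.5 natgas × 0.84197 = 2712.406355 rhodium
2712.406355 rhodium × 1.3334 = 3616.722633757 palladium
3616.722633757 palladium × 1.3585 = 4913.3176979588845 gold

4913.32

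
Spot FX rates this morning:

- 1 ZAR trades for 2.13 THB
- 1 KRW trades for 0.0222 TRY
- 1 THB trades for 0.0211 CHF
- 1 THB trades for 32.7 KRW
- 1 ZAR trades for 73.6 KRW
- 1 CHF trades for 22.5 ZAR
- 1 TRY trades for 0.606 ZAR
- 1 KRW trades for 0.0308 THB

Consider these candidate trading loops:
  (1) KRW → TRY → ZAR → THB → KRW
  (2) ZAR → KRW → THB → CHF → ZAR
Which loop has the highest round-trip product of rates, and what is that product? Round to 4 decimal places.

1.0762

(1) 0.0222 × 0.606 × 2.13 × 32.7 = 0.93703
(2) 73.6 × 0.0308 × 0.0211 × 22.5 = 1.07620
Highest is cycle (2) at 1.0762 (>1, arbitrage).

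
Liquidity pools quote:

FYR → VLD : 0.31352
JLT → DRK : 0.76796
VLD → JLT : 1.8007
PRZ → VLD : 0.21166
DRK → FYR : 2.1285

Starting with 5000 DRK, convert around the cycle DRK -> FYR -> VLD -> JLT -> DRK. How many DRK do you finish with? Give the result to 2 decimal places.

5000 DRK × 2.1285 = 10642.5 FYR
10642.5 FYR × 0.31352 = 3336.6366 VLD
3336.6366 VLD × 1.8007 = 6008.28152562 JLT
6008.28152562 JLT × 0.76796 = 4614.1198804151352 DRK

4614.12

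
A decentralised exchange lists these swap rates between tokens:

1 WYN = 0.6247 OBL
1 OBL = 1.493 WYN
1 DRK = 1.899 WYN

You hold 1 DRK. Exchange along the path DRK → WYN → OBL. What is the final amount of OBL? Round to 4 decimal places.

1 DRK × 1.899 = 1.899 WYN
1.899 WYN × 0.6247 = 1.1863053 OBL

1.1863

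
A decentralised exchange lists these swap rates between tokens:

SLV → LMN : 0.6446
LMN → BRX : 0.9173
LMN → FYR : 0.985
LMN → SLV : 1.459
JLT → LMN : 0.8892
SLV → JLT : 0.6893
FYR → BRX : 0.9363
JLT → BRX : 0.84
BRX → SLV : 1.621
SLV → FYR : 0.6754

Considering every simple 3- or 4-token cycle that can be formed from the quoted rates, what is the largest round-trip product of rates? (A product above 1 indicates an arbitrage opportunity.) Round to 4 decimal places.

1.0251

SLV→FYR→BRX→SLV: 0.6754 × 0.9363 × 1.621 = 1.02508
SLV→LMN→FYR→BRX→SLV: 0.6446 × 0.985 × 0.9363 × 1.621 = 0.96366
SLV→LMN→BRX→SLV: 0.6446 × 0.9173 × 1.621 = 0.95848
SLV→JLT→BRX→SLV: 0.6893 × 0.84 × 1.621 = 0.93858
SLV→JLT→LMN→BRX→SLV: 0.6893 × 0.8892 × 0.9173 × 1.621 = 0.91139
SLV→JLT→LMN→SLV: 0.6893 × 0.8892 × 1.459 = 0.89426
Maximum is SLV→FYR→BRX→SLV at 1.0251; arbitrage exists.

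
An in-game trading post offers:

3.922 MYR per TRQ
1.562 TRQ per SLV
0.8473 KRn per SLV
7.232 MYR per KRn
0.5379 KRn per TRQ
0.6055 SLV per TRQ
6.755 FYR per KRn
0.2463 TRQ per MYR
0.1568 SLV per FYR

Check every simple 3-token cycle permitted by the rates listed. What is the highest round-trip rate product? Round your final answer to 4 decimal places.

KRn→MYR→TRQ→KRn: 7.232 × 0.2463 × 0.5379 = 0.95813
SLV→KRn→FYR→SLV: 0.8473 × 6.755 × 0.1568 = 0.89745
Maximum is KRn→MYR→TRQ→KRn at 0.9581; no arbitrage — every cycle loses value.

0.9581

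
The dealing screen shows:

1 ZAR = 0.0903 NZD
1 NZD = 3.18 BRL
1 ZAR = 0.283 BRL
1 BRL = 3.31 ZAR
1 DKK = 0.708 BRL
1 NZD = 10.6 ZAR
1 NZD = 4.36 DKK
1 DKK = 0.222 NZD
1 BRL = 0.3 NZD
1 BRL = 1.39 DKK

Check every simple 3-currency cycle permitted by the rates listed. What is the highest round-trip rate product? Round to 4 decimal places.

0.9813

DKK→NZD→BRL→DKK: 0.222 × 3.18 × 1.39 = 0.98128
BRL→ZAR→NZD→BRL: 3.31 × 0.0903 × 3.18 = 0.95048
DKK→BRL→NZD→DKK: 0.708 × 0.3 × 4.36 = 0.92606
BRL→NZD→ZAR→BRL: 0.3 × 10.6 × 0.283 = 0.89994
Maximum is DKK→NZD→BRL→DKK at 0.9813; no arbitrage — every cycle loses value.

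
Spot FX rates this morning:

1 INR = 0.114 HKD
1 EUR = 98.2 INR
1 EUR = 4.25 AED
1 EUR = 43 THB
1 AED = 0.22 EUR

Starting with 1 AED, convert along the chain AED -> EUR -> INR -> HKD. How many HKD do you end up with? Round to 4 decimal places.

2.4629

1 AED × 0.22 = 0.22 EUR
0.22 EUR × 98.2 = 21.604 INR
21.604 INR × 0.114 = 2.462856 HKD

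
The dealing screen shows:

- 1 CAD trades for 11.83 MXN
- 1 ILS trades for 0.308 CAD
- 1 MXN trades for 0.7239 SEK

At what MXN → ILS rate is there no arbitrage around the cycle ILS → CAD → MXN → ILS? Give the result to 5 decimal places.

0.27445

Known legs of the cycle: 0.308 × 11.83 = 3.64364
For no arbitrage the full-cycle product must be 1, so the missing rate is 1 / 3.64364 ≈ 0.2744508.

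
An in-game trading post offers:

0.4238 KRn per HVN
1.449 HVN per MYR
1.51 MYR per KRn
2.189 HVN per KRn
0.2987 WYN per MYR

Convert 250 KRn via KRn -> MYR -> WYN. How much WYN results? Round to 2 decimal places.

250 KRn × 1.51 = 377.5 MYR
377.5 MYR × 0.2987 = 112.75925 WYN

112.76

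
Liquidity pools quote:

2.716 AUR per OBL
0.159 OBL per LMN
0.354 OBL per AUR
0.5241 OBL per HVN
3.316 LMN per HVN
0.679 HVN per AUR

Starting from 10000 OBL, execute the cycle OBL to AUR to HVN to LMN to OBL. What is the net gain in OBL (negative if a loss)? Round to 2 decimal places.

10000 OBL × 2.716 = 27160 AUR
27160 AUR × 0.679 = 18441.64 HVN
18441.64 HVN × 3.316 = 61152.47824 LMN
61152.47824 LMN × 0.159 = 9723.24404016 OBL
Net change: 9723.24404016 − 10000 = -276.75595984 OBL

-276.76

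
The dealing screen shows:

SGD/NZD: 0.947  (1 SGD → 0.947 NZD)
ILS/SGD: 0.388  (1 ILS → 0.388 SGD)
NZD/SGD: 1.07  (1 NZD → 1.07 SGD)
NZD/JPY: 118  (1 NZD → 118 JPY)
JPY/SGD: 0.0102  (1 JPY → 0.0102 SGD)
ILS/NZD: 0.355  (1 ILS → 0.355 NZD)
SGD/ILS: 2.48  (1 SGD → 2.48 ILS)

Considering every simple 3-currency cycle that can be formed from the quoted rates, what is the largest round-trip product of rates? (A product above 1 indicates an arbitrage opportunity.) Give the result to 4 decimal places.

1.1398

NZD→JPY→SGD→NZD: 118 × 0.0102 × 0.947 = 1.13981
NZD→SGD→ILS→NZD: 1.07 × 2.48 × 0.355 = 0.94203
Maximum is NZD→JPY→SGD→NZD at 1.1398; arbitrage exists.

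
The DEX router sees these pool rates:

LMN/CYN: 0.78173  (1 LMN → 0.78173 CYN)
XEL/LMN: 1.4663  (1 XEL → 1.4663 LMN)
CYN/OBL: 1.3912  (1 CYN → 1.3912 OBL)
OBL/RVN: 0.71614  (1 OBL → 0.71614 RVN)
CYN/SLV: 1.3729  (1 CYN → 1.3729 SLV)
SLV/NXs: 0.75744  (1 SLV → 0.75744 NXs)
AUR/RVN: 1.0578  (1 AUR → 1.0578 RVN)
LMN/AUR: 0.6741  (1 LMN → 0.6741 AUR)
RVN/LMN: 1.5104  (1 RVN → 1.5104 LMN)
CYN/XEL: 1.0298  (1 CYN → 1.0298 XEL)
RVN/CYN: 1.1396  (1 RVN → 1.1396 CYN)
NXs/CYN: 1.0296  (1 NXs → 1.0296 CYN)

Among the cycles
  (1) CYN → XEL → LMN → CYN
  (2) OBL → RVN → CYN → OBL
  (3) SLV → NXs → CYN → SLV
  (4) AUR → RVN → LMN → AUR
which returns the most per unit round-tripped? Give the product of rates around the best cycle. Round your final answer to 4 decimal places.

(1) 1.0298 × 1.4663 × 0.78173 = 1.18041
(2) 0.71614 × 1.1396 × 1.3912 = 1.13538
(3) 0.75744 × 1.0296 × 1.3729 = 1.07067
(4) 1.0578 × 1.5104 × 0.6741 = 1.07701
Highest is cycle (1) at 1.1804 (>1, arbitrage).

1.1804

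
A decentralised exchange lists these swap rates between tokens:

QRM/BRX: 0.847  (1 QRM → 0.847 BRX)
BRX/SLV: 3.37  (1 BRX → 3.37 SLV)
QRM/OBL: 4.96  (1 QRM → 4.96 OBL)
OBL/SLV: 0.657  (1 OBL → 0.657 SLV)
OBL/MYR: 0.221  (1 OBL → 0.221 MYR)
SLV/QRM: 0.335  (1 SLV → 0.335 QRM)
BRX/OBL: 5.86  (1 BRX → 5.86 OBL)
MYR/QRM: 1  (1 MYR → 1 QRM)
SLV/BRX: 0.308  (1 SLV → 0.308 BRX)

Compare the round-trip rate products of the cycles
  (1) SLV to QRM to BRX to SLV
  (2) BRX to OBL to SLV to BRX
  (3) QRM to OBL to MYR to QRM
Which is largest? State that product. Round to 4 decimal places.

(1) 0.335 × 0.847 × 3.37 = 0.95622
(2) 5.86 × 0.657 × 0.308 = 1.18581
(3) 4.96 × 0.221 × 1 = 1.09616
Highest is cycle (2) at 1.1858 (>1, arbitrage).

1.1858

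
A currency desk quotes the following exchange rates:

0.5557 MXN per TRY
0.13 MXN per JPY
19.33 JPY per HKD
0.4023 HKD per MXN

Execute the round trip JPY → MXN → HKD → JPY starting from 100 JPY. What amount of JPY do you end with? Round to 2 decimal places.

101.09

100 JPY × 0.13 = 13 MXN
13 MXN × 0.4023 = 5.2299 HKD
5.2299 HKD × 19.33 = 101.093967 JPY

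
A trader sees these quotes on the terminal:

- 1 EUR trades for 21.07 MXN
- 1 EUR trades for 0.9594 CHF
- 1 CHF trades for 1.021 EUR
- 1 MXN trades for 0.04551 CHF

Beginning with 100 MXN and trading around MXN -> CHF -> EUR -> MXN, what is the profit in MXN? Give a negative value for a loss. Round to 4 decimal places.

-2.0967

100 MXN × 0.04551 = 4.551 CHF
4.551 CHF × 1.021 = 4.646571 EUR
4.646571 EUR × 21.07 = 97.90325097 MXN
Net change: 97.90325097 − 100 = -2.09674903 MXN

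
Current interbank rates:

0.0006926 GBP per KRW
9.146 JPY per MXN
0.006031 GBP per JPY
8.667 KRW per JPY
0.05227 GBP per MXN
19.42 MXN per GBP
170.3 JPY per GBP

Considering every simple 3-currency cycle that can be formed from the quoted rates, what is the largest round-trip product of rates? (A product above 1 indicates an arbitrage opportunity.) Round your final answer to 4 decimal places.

1.0712

JPY→GBP→MXN→JPY: 0.006031 × 19.42 × 9.146 = 1.07120
JPY→KRW→GBP→JPY: 8.667 × 0.0006926 × 170.3 = 1.02227
Maximum is JPY→GBP→MXN→JPY at 1.0712; arbitrage exists.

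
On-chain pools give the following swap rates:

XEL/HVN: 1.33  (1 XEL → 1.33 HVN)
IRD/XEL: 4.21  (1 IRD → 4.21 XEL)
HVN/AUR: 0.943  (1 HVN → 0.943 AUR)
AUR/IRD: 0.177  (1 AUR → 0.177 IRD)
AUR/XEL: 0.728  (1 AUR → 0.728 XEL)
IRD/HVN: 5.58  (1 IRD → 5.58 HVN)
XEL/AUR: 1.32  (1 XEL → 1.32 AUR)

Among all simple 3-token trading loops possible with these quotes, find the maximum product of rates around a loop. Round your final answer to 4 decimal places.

IRD→XEL→AUR→IRD: 4.21 × 1.32 × 0.177 = 0.98362
IRD→HVN→AUR→IRD: 5.58 × 0.943 × 0.177 = 0.93136
HVN→AUR→XEL→HVN: 0.943 × 0.728 × 1.33 = 0.91305
Maximum is IRD→XEL→AUR→IRD at 0.9836; no arbitrage — every cycle loses value.

0.9836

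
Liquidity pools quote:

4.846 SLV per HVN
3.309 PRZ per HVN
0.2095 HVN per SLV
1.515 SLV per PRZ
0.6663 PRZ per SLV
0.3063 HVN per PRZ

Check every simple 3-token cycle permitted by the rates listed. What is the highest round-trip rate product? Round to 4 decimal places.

SLV→HVN→PRZ→SLV: 0.2095 × 3.309 × 1.515 = 1.05025
SLV→PRZ→HVN→SLV: 0.6663 × 0.3063 × 4.846 = 0.98901
Maximum is SLV→HVN→PRZ→SLV at 1.0503; arbitrage exists.

1.0503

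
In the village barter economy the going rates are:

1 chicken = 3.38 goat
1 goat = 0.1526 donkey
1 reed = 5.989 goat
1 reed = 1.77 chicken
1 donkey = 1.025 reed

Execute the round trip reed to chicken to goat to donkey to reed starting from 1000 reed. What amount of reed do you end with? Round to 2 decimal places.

1000 reed × 1.77 = 1770 chicken
1770 chicken × 3.38 = 5982.6 goat
5982.6 goat × 0.1526 = 912.94476 donkey
912.94476 donkey × 1.025 = 935.768379 reed

935.77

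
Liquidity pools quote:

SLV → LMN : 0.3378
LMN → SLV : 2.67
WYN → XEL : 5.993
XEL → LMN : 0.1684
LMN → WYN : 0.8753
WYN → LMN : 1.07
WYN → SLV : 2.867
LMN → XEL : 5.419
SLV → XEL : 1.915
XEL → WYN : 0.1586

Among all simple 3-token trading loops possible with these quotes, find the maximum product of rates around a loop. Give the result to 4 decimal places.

WYN→LMN→XEL→WYN: 1.07 × 5.419 × 0.1586 = 0.91962
WYN→XEL→LMN→WYN: 5.993 × 0.1684 × 0.8753 = 0.88337
SLV→XEL→WYN→SLV: 1.915 × 0.1586 × 2.867 = 0.87076
SLV→XEL→LMN→SLV: 1.915 × 0.1684 × 2.67 = 0.86104
SLV→LMN→WYN→SLV: 0.3378 × 0.8753 × 2.867 = 0.84770
Maximum is WYN→LMN→XEL→WYN at 0.9196; no arbitrage — every cycle loses value.

0.9196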